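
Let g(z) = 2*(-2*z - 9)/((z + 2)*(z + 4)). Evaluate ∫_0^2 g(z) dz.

log(3/64)

Factor the denominator: z**2 + 6*z + 8 = (z + 4)(z + 2).
Partial fractions: 2*(-2*z - 9)/((z + 2)*(z + 4)) = 1/(z + 4) - 5/(z + 2).
An antiderivative is F(z) = -5*log(z + 2) + log(z + 4).
Then F(2) - F(0) = (-9*log(2) + log(3)) - (-log(8)) = log(3/64).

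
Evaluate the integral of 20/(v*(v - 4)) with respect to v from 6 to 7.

-5*log(7) + 10*log(3)

Factor the denominator: v**2 - 4*v = v(v - 4).
Partial fractions: 20/(v*(v - 4)) = -5/v + 5/(v - 4).
An antiderivative is F(v) = -5*log(v) + 5*log(v - 4).
Then F(7) - F(6) = (-5*log(7) + 5*log(3)) - (-5*log(3)) = -5*log(7) + 10*log(3).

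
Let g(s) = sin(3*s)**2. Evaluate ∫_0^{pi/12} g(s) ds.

-1/12 + pi/24

Use the identity sin^2(3*s) = (1 - cos(6*s))/2.
An antiderivative is F(s) = s/2 - sin(6*s)/12.
Then F(pi/12) - F(0) = (-1/12 + pi/24) - (0) = -1/12 + pi/24.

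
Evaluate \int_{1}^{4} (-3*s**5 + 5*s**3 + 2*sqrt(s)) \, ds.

By the power rule, an antiderivative is F(s) = -s**6/2 + 5*s**4/4 + 4*s**(3/2)/3.
Then F(4) - F(1) = (-5152/3) - (25/12) = -20633/12.

-20633/12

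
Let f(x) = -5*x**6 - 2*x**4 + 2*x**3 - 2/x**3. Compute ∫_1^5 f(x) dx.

By the power rule, an antiderivative is F(x) = -5*x**7/7 - 2*x**5/5 + x**4/2 + x**(-2).
Then F(5) - F(1) = (-19859361/350) - (27/70) = -9929748/175.

-9929748/175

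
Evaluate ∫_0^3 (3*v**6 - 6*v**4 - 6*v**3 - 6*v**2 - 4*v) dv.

By the power rule, an antiderivative is F(v) = 3*v**7/7 - 6*v**5/5 - 3*v**4/2 - 2*v**3 - 2*v**2.
Then F(3) - F(0) = (31653/70) - (0) = 31653/70.

31653/70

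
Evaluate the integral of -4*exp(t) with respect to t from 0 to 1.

4 - 4*E

An antiderivative is F(t) = -4*exp(t).
Then F(1) - F(0) = (-4*E) - (-4) = 4 - 4*E.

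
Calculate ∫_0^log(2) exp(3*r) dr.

Let u = exp(r), so du = exp(r) dr. When r = 0, u = 1; when r = log(2), u = 2.
The integral becomes ∫ u**2 du from 1 to 2, with antiderivative u**3/3.
Back in r: F(r) = exp(3*r)/3.
Then F(log(2)) - F(0) = (8/3) - (1/3) = 7/3.

7/3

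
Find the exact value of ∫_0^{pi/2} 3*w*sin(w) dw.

Integrate by parts once (u = w, dv = 3*sin(w) dw).
An antiderivative is F(w) = -3*w*cos(w) + 3*sin(w).
Then F(pi/2) - F(0) = (3) - (0) = 3.

3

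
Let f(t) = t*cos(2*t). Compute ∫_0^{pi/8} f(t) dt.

-1/4 + sqrt(2)*pi/32 + sqrt(2)/8

Integrate by parts once (u = t, dv = cos(2*t) dt).
An antiderivative is F(t) = t*sin(2*t)/2 + cos(2*t)/4.
Then F(pi/8) - F(0) = (sqrt(2)*(pi + 4)/32) - (1/4) = -1/4 + sqrt(2)*pi/32 + sqrt(2)/8.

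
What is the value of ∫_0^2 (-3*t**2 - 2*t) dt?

-12

By the power rule, an antiderivative is F(t) = -t**3 - t**2.
Then F(2) - F(0) = (-12) - (0) = -12.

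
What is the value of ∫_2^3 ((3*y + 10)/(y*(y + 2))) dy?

Factor the denominator: y**2 + 2*y = (y + 2)y.
Partial fractions: (3*y + 10)/(y*(y + 2)) = -2/(y + 2) + 5/y.
An antiderivative is F(y) = 5*log(y) - 2*log(y + 2).
Then F(3) - F(2) = (-2*log(5) + 5*log(3)) - (log(2)) = -2*log(5) - log(2) + 5*log(3).

-2*log(5) - log(2) + 5*log(3)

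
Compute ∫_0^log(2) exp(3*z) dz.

7/3

Let u = exp(z), so du = exp(z) dz. When z = 0, u = 1; when z = log(2), u = 2.
The integral becomes ∫ u**2 du from 1 to 2, with antiderivative u**3/3.
Back in z: F(z) = exp(3*z)/3.
Then F(log(2)) - F(0) = (8/3) - (1/3) = 7/3.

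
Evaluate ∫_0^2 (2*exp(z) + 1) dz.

2*exp(2)

An antiderivative is F(z) = z + 2*exp(z).
Then F(2) - F(0) = (2 + 2*exp(2)) - (2) = 2*exp(2).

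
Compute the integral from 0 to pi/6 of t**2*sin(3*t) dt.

Integrate by parts twice (u = t^2, dv = sin(3*t) dt).
An antiderivative is F(t) = -t**2*cos(3*t)/3 + 2*t*sin(3*t)/9 + 2*cos(3*t)/27.
Then F(pi/6) - F(0) = (pi/27) - (2/27) = -2/27 + pi/27.

-2/27 + pi/27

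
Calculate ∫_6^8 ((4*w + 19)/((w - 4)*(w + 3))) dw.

Factor the denominator: w**2 - w - 12 = (w + 3)(w - 4).
Partial fractions: (4*w + 19)/((w - 4)*(w + 3)) = -1/(w + 3) + 5/(w - 4).
An antiderivative is F(w) = 5*log(w - 4) - log(w + 3).
Then F(8) - F(6) = (-log(11) + 10*log(2)) - (log(32/9)) = -log(11) + 2*log(3) + 5*log(2).

-log(11) + 2*log(3) + 5*log(2)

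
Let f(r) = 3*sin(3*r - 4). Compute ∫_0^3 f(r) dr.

cos(4) - cos(5)

Let u = 3*r - 4, so du = 3 dr. When r = 0, u = -4; when r = 3, u = 5.
The integral becomes ∫ sin(u) du from -4 to 5, with antiderivative -cos(u).
Back in r: F(r) = -cos(3*r - 4).
Then F(3) - F(0) = (-cos(5)) - (-cos(4)) = cos(4) - cos(5).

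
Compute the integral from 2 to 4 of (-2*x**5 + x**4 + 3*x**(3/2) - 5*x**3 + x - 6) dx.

-7066/5 - 24*sqrt(2)/5

By the power rule, an antiderivative is F(x) = -x**6/3 + 6*x**(5/2)/5 + x**5/5 - 5*x**4/4 + x**2/2 - 6*x.
Then F(4) - F(2) = (-21872/15) - (-674/15 + 24*sqrt(2)/5) = -7066/5 - 24*sqrt(2)/5.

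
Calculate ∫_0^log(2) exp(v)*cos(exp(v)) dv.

Let u = exp(v), so du = exp(v) dv. When v = 0, u = 1; when v = log(2), u = 2.
The integral becomes ∫ cos(u) du from 1 to 2, with antiderivative sin(u).
Back in v: F(v) = sin(exp(v)).
Then F(log(2)) - F(0) = (sin(2)) - (sin(1)) = -sin(1) + sin(2).

-sin(1) + sin(2)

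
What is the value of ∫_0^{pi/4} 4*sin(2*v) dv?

An antiderivative is F(v) = -2*cos(2*v).
Then F(pi/4) - F(0) = (0) - (-2) = 2.

2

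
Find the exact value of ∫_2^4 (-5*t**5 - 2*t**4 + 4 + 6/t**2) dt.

By the power rule, an antiderivative is F(t) = -5*t**6/6 - 2*t**5/5 + 4*t - 6/t.
Then F(4) - F(2) = (-114253/30) - (-917/15) = -37473/10.

-37473/10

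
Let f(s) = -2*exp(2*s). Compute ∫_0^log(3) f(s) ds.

An antiderivative is F(s) = -exp(2*s).
Then F(log(3)) - F(0) = (-9) - (-1) = -8.

-8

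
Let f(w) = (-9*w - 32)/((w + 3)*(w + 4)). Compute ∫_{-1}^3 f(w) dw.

-4*log(7) - log(3)

Factor the denominator: w**2 + 7*w + 12 = (w + 4)(w + 3).
Partial fractions: (-9*w - 32)/((w + 3)*(w + 4)) = -4/(w + 4) - 5/(w + 3).
An antiderivative is F(w) = -5*log(w + 3) - 4*log(w + 4).
Then F(3) - F(-1) = (-4*log(7) - 5*log(3) - 5*log(2)) - (-4*log(3) - 5*log(2)) = -4*log(7) - log(3).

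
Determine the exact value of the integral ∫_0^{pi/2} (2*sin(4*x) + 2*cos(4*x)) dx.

An antiderivative is F(x) = sin(4*x)/2 - cos(4*x)/2.
Then F(pi/2) - F(0) = (-1/2) - (-1/2) = 0.

0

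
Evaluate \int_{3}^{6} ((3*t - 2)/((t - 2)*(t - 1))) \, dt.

Factor the denominator: t**2 - 3*t + 2 = (t - 1)(t - 2).
Partial fractions: (3*t - 2)/((t - 2)*(t - 1)) = -1/(t - 1) + 4/(t - 2).
An antiderivative is F(t) = 4*log(t - 2) - log(t - 1).
Then F(6) - F(3) = (-log(5) + 8*log(2)) - (-log(2)) = -log(5) + 9*log(2).

-log(5) + 9*log(2)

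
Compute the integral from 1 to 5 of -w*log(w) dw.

Integrate by parts once (u = ln w, dv = -w dw).
An antiderivative is F(w) = -w**2*(2*log(w) - 1)/4.
Then F(5) - F(1) = (25/4 - 25*log(5)/2) - (1/4) = 6 - 25*log(5)/2.

6 - 25*log(5)/2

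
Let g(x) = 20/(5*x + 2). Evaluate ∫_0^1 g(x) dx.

Let u = 5*x + 2, so du = 5 dx. When x = 0, u = 2; when x = 1, u = 7.
The integral becomes 4·∫ 1/u du from 2 to 7, with antiderivative 4*log(u).
Back in x: F(x) = 4*log(5*x + 2).
Then F(1) - F(0) = (4*log(7)) - (log(16)) = -4*log(2) + 4*log(7).

-4*log(2) + 4*log(7)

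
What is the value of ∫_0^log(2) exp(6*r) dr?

21/2

Let u = exp(r), so du = exp(r) dr. When r = 0, u = 1; when r = log(2), u = 2.
The integral becomes ∫ u**5 du from 1 to 2, with antiderivative u**6/6.
Back in r: F(r) = exp(6*r)/6.
Then F(log(2)) - F(0) = (32/3) - (1/6) = 21/2.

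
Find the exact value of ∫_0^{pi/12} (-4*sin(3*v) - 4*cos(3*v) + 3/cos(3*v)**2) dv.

An antiderivative is F(v) = -4*sin(3*v)/3 + 4*cos(3*v)/3 + tan(3*v).
Then F(pi/12) - F(0) = (1) - (4/3) = -1/3.

-1/3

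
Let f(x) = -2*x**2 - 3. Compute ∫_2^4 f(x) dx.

-130/3

By the power rule, an antiderivative is F(x) = -2*x**3/3 - 3*x.
Then F(4) - F(2) = (-164/3) - (-34/3) = -130/3.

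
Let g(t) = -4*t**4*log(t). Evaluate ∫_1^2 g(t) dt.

124/25 - 128*log(2)/5

Integrate by parts once (u = ln t, dv = -4*t**4 dt).
An antiderivative is F(t) = -4*t**5*(5*log(t) - 1)/25.
Then F(2) - F(1) = (128/25 - 128*log(2)/5) - (4/25) = 124/25 - 128*log(2)/5.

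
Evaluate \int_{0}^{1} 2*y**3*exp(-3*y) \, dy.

4/27 - 52*exp(-3)/27

Integrate by parts 3 times (u = y^3, dv = 2*exp(-3*y) dy).
An antiderivative is F(y) = (-18*y**3 - 18*y**2 - 12*y - 4)*exp(-3*y)/27.
Then F(1) - F(0) = (-52*exp(-3)/27) - (-4/27) = 4/27 - 52*exp(-3)/27.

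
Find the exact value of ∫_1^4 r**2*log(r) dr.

Integrate by parts once (u = ln r, dv = r**2 dr).
An antiderivative is F(r) = r**3*(3*log(r) - 1)/9.
Then F(4) - F(1) = (-64/9 + 128*log(2)/3) - (-1/9) = -7 + 128*log(2)/3.

-7 + 128*log(2)/3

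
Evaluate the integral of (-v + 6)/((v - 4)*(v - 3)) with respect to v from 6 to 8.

-3*log(5) + 2*log(2) + 3*log(3)

Factor the denominator: v**2 - 7*v + 12 = (v - 3)(v - 4).
Partial fractions: (-v + 6)/((v - 4)*(v - 3)) = -3/(v - 3) + 2/(v - 4).
An antiderivative is F(v) = 2*log(v - 4) - 3*log(v - 3).
Then F(8) - F(6) = (-3*log(5) + 4*log(2)) - (log(4/27)) = -3*log(5) + 2*log(2) + 3*log(3).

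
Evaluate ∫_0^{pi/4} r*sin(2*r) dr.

1/4

Integrate by parts once (u = r, dv = sin(2*r) dr).
An antiderivative is F(r) = -r*cos(2*r)/2 + sin(2*r)/4.
Then F(pi/4) - F(0) = (1/4) - (0) = 1/4.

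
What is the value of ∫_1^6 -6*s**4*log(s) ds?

Integrate by parts once (u = ln s, dv = -6*s**4 ds).
An antiderivative is F(s) = -6*s**5*(5*log(s) - 1)/25.
Then F(6) - F(1) = (46656/25 - 46656*log(6)/5) - (6/25) = 1866 - 46656*log(6)/5.

1866 - 46656*log(6)/5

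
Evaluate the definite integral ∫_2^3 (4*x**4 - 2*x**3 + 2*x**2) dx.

By the power rule, an antiderivative is F(x) = 4*x**5/5 - x**4/2 + 2*x**3/3.
Then F(3) - F(2) = (1719/10) - (344/15) = 4469/30.

4469/30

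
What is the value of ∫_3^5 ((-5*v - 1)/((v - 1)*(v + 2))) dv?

Factor the denominator: v**2 + v - 2 = (v + 2)(v - 1).
Partial fractions: (-5*v - 1)/((v - 1)*(v + 2)) = -3/(v + 2) - 2/(v - 1).
An antiderivative is F(v) = -2*log(v - 1) - 3*log(v + 2).
Then F(5) - F(3) = (-3*log(7) - 4*log(2)) - (-3*log(5) - 2*log(2)) = -3*log(7) - 2*log(2) + 3*log(5).

-3*log(7) - 2*log(2) + 3*log(5)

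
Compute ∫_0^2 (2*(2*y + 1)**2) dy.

Let u = 2*y + 1, so du = 2 dy. When y = 0, u = 1; when y = 2, u = 5.
The integral becomes ∫ u**2 du from 1 to 5, with antiderivative u**3/3.
Back in y: F(y) = (2*y + 1)**3/3.
Then F(2) - F(0) = (125/3) - (1/3) = 124/3.

124/3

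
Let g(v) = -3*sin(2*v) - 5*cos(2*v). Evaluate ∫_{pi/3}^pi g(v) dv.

An antiderivative is F(v) = -5*sin(2*v)/2 + 3*cos(2*v)/2.
Then F(pi) - F(pi/3) = (3/2) - (-5*sqrt(3)/4 - 3/4) = 5*sqrt(3)/4 + 9/4.

5*sqrt(3)/4 + 9/4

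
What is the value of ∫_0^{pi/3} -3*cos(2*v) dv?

An antiderivative is F(v) = -3*sin(2*v)/2.
Then F(pi/3) - F(0) = (-3*sqrt(3)/4) - (0) = -3*sqrt(3)/4.

-3*sqrt(3)/4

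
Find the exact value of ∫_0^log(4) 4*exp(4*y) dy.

Let u = exp(y), so du = exp(y) dy. When y = 0, u = 1; when y = log(4), u = 4.
The integral becomes 4·∫ u**3 du from 1 to 4, with antiderivative u**4.
Back in y: F(y) = exp(4*y).
Then F(log(4)) - F(0) = (256) - (1) = 255.

255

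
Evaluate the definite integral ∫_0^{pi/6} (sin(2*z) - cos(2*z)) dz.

1/4 - sqrt(3)/4

An antiderivative is F(z) = -sin(2*z)/2 - cos(2*z)/2.
Then F(pi/6) - F(0) = (-sqrt(3)/4 - 1/4) - (-1/2) = 1/4 - sqrt(3)/4.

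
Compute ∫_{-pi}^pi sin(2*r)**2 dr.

Use the identity sin^2(2*r) = (1 - cos(4*r))/2.
An antiderivative is F(r) = r/2 - sin(4*r)/8.
Then F(pi) - F(-pi) = (pi/2) - (-pi/2) = pi.

pi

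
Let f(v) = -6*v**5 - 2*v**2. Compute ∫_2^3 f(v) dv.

-2033/3

By the power rule, an antiderivative is F(v) = -v**6 - 2*v**3/3.
Then F(3) - F(2) = (-747) - (-208/3) = -2033/3.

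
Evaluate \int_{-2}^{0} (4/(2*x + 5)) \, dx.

An antiderivative is F(x) = 2*log(2*x + 5).
Then F(0) - F(-2) = (log(25)) - (0) = log(25).

log(25)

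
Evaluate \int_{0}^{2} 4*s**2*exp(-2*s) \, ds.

1 - 13*exp(-4)

Integrate by parts twice (u = s^2, dv = 4*exp(-2*s) ds).
An antiderivative is F(s) = (-2*s**2 - 2*s - 1)*exp(-2*s).
Then F(2) - F(0) = (-13*exp(-4)) - (-1) = 1 - 13*exp(-4).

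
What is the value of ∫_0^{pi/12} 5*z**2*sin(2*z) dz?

-5/4 - 5*sqrt(3)*pi**2/576 + 5*pi/48 + 5*sqrt(3)/8

Integrate by parts twice (u = z^2, dv = 5*sin(2*z) dz).
An antiderivative is F(z) = -5*z**2*cos(2*z)/2 + 5*z*sin(2*z)/2 + 5*cos(2*z)/4.
Then F(pi/12) - F(0) = (-5*sqrt(3)*pi**2/576 + 5*pi/48 + 5*sqrt(3)/8) - (5/4) = -5/4 - 5*sqrt(3)*pi**2/576 + 5*pi/48 + 5*sqrt(3)/8.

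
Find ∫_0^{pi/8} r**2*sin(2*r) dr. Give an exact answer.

Integrate by parts twice (u = r^2, dv = sin(2*r) dr).
An antiderivative is F(r) = -r**2*cos(2*r)/2 + r*sin(2*r)/2 + cos(2*r)/4.
Then F(pi/8) - F(0) = (sqrt(2)*(-pi**2 + 8*pi + 32)/256) - (1/4) = -1/4 - sqrt(2)*pi**2/256 + sqrt(2)*pi/32 + sqrt(2)/8.

-1/4 - sqrt(2)*pi**2/256 + sqrt(2)*pi/32 + sqrt(2)/8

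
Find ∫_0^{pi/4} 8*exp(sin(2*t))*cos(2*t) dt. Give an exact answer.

Let u = sin(2*t), so du = 2*cos(2*t) dt. When t = 0, u = 0; when t = pi/4, u = 1.
The integral becomes 4·∫ exp(u) du from 0 to 1, with antiderivative 4*exp(u).
Back in t: F(t) = 4*exp(sin(2*t)).
Then F(pi/4) - F(0) = (4*E) - (4) = -4 + 4*E.

-4 + 4*E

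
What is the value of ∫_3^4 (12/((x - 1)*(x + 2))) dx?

-8*log(2) + 4*log(5)

Factor the denominator: x**2 + x - 2 = (x + 2)(x - 1).
Partial fractions: 12/((x - 1)*(x + 2)) = -4/(x + 2) + 4/(x - 1).
An antiderivative is F(x) = 4*log(x - 1) - 4*log(x + 2).
Then F(4) - F(3) = (-log(16)) - (-4*log(5) + 4*log(2)) = -8*log(2) + 4*log(5).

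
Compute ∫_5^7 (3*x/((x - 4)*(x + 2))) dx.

log(81/7)

Factor the denominator: x**2 - 2*x - 8 = (x + 2)(x - 4).
Partial fractions: 3*x/((x - 4)*(x + 2)) = 1/(x + 2) + 2/(x - 4).
An antiderivative is F(x) = 2*log(x - 4) + log(x + 2).
Then F(7) - F(5) = (log(81)) - (log(7)) = log(81/7).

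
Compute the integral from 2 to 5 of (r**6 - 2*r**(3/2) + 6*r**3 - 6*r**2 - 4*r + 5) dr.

By the power rule, an antiderivative is F(r) = r**7/7 - 4*r**(5/2)/5 + 3*r**4/2 - 2*r**3 - 2*r**2 + 5*r.
Then F(5) - F(2) = (165525/14 - 20*sqrt(5)) - (198/7 - 16*sqrt(2)/5) = -20*sqrt(5) + 16*sqrt(2)/5 + 165129/14.

-20*sqrt(5) + 16*sqrt(2)/5 + 165129/14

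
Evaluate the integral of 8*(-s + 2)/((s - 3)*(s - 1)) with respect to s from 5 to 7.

Factor the denominator: s**2 - 4*s + 3 = (s - 1)(s - 3).
Partial fractions: 8*(-s + 2)/((s - 3)*(s - 1)) = -4/(s - 1) - 4/(s - 3).
An antiderivative is F(s) = -4*log(s - 3) - 4*log(s - 1).
Then F(7) - F(5) = (-12*log(2) - 4*log(3)) - (-12*log(2)) = -log(81).

-log(81)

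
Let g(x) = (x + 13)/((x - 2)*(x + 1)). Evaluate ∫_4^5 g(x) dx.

Factor the denominator: x**2 - x - 2 = (x + 1)(x - 2).
Partial fractions: (x + 13)/((x - 2)*(x + 1)) = -4/(x + 1) + 5/(x - 2).
An antiderivative is F(x) = 5*log(x - 2) - 4*log(x + 1).
Then F(5) - F(4) = (log(3/16)) - (-4*log(5) + 5*log(2)) = -9*log(2) + log(3) + 4*log(5).

-9*log(2) + log(3) + 4*log(5)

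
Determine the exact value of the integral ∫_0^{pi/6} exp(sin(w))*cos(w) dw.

-1 + exp(1/2)

Let u = sin(w), so du = cos(w) dw. When w = 0, u = 0; when w = pi/6, u = 1/2.
The integral becomes ∫ exp(u) du from 0 to 1/2, with antiderivative exp(u).
Back in w: F(w) = exp(sin(w)).
Then F(pi/6) - F(0) = (exp(1/2)) - (1) = -1 + exp(1/2).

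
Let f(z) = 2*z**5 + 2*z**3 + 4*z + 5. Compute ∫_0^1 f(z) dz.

47/6

By the power rule, an antiderivative is F(z) = z**6/3 + z**4/2 + 2*z**2 + 5*z.
Then F(1) - F(0) = (47/6) - (0) = 47/6.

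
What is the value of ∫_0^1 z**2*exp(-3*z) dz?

2/27 - 17*exp(-3)/27

Integrate by parts twice (u = z^2, dv = exp(-3*z) dz).
An antiderivative is F(z) = (-9*z**2 - 6*z - 2)*exp(-3*z)/27.
Then F(1) - F(0) = (-17*exp(-3)/27) - (-2/27) = 2/27 - 17*exp(-3)/27.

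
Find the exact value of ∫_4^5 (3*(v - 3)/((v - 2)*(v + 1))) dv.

Factor the denominator: v**2 - v - 2 = (v + 1)(v - 2).
Partial fractions: 3*(v - 3)/((v - 2)*(v + 1)) = 4/(v + 1) - 1/(v - 2).
An antiderivative is F(v) = -log(v - 2) + 4*log(v + 1).
Then F(5) - F(4) = (4*log(2) + 3*log(3)) - (-log(2) + 4*log(5)) = -4*log(5) + 3*log(3) + 5*log(2).

-4*log(5) + 3*log(3) + 5*log(2)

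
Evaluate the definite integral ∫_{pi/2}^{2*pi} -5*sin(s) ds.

5

An antiderivative is F(s) = 5*cos(s).
Then F(2*pi) - F(pi/2) = (5) - (0) = 5.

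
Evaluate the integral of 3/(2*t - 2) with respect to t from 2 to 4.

3*log(3)/2

An antiderivative is F(t) = 3*log(2*t - 2)/2.
Then F(4) - F(2) = (3*log(6)/2) - (3*log(2)/2) = 3*log(3)/2.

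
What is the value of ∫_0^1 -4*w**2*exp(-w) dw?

Integrate by parts twice (u = w^2, dv = -4*exp(-w) dw).
An antiderivative is F(w) = (4*w**2 + 8*w + 8)*exp(-w).
Then F(1) - F(0) = (20*exp(-1)) - (8) = -8 + 20*exp(-1).

-8 + 20*exp(-1)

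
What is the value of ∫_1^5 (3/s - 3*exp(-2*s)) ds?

-3*exp(-2)/2 + 3*exp(-10)/2 + 3*log(5)

An antiderivative is F(s) = 3*log(s) + 3*exp(-2*s)/2.
Then F(5) - F(1) = (3*exp(-10)/2 + 3*log(5)) - (3*exp(-2)/2) = -3*exp(-2)/2 + 3*exp(-10)/2 + 3*log(5).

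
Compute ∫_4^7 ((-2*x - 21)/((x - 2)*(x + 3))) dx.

Factor the denominator: x**2 + x - 6 = (x + 3)(x - 2).
Partial fractions: (-2*x - 21)/((x - 2)*(x + 3)) = 3/(x + 3) - 5/(x - 2).
An antiderivative is F(x) = -5*log(x - 2) + 3*log(x + 3).
Then F(7) - F(4) = (log(8/25)) - (-5*log(2) + 3*log(7)) = -3*log(7) - 2*log(5) + 8*log(2).

-3*log(7) - 2*log(5) + 8*log(2)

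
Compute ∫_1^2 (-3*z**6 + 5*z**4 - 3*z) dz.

-391/14

By the power rule, an antiderivative is F(z) = -3*z**7/7 + z**5 - 3*z**2/2.
Then F(2) - F(1) = (-202/7) - (-13/14) = -391/14.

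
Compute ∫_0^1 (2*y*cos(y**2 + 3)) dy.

Let u = y**2 + 3, so du = 2*y dy. When y = 0, u = 3; when y = 1, u = 4.
The integral becomes ∫ cos(u) du from 3 to 4, with antiderivative sin(u).
Back in y: F(y) = sin(y**2 + 3).
Then F(1) - F(0) = (sin(4)) - (sin(3)) = sin(4) - sin(3).

sin(4) - sin(3)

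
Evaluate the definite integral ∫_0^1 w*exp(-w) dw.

1 - 2*exp(-1)

Integrate by parts once (u = w, dv = exp(-w) dw).
An antiderivative is F(w) = (-w - 1)*exp(-w).
Then F(1) - F(0) = (-2*exp(-1)) - (-1) = 1 - 2*exp(-1).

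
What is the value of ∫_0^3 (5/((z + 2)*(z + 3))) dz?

-10*log(2) + 5*log(5)

Factor the denominator: z**2 + 5*z + 6 = (z + 3)(z + 2).
Partial fractions: 5/((z + 2)*(z + 3)) = -5/(z + 3) + 5/(z + 2).
An antiderivative is F(z) = 5*log(z + 2) - 5*log(z + 3).
Then F(3) - F(0) = (-5*log(3) - 5*log(2) + 5*log(5)) - (-5*log(3) + 5*log(2)) = -10*log(2) + 5*log(5).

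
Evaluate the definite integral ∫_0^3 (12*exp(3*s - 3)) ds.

-(4 - 4*exp(9))*exp(-3)

Let u = 3*s - 3, so du = 3 ds. When s = 0, u = -3; when s = 3, u = 6.
The integral becomes 4·∫ exp(u) du from -3 to 6, with antiderivative 4*exp(u).
Back in s: F(s) = 4*exp(3*s - 3).
Then F(3) - F(0) = (4*exp(6)) - (4*exp(-3)) = -(4 - 4*exp(9))*exp(-3).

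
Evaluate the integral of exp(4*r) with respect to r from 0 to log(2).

Let u = exp(r), so du = exp(r) dr. When r = 0, u = 1; when r = log(2), u = 2.
The integral becomes ∫ u**3 du from 1 to 2, with antiderivative u**4/4.
Back in r: F(r) = exp(4*r)/4.
Then F(log(2)) - F(0) = (4) - (1/4) = 15/4.

15/4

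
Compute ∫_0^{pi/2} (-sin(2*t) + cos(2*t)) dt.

An antiderivative is F(t) = sin(2*t)/2 + cos(2*t)/2.
Then F(pi/2) - F(0) = (-1/2) - (1/2) = -1.

-1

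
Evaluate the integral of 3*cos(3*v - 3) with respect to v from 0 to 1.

sin(3)

Let u = 3*v - 3, so du = 3 dv. When v = 0, u = -3; when v = 1, u = 0.
The integral becomes ∫ cos(u) du from -3 to 0, with antiderivative sin(u).
Back in v: F(v) = sin(3*v - 3).
Then F(1) - F(0) = (0) - (-sin(3)) = sin(3).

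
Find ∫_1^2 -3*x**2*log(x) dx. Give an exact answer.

Integrate by parts once (u = ln x, dv = -3*x**2 dx).
An antiderivative is F(x) = -x**3*(3*log(x) - 1)/3.
Then F(2) - F(1) = (8/3 - 8*log(2)) - (1/3) = 7/3 - 8*log(2).

7/3 - 8*log(2)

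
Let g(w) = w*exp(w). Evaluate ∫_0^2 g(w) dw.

Integrate by parts once (u = w, dv = exp(w) dw).
An antiderivative is F(w) = (w - 1)*exp(w).
Then F(2) - F(0) = (exp(2)) - (-1) = 1 + exp(2).

1 + exp(2)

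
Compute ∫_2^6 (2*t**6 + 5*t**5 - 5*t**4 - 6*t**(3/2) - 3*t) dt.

By the power rule, an antiderivative is F(t) = 2*t**7/7 + 5*t**6/6 - 12*t**(5/2)/5 - t**5 - 3*t**2/2.
Then F(6) - F(2) = (777222/7 - 432*sqrt(6)/5) - (1090/21 - 48*sqrt(2)/5) = -432*sqrt(6)/5 + 48*sqrt(2)/5 + 2330576/21.

-432*sqrt(6)/5 + 48*sqrt(2)/5 + 2330576/21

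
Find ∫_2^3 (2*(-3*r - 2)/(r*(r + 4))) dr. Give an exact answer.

-5*log(7) + 6*log(2) + 4*log(3)

Factor the denominator: r**2 + 4*r = (r + 4)r.
Partial fractions: 2*(-3*r - 2)/(r*(r + 4)) = -5/(r + 4) - 1/r.
An antiderivative is F(r) = -log(r) - 5*log(r + 4).
Then F(3) - F(2) = (-5*log(7) - log(3)) - (-5*log(3) - 6*log(2)) = -5*log(7) + 6*log(2) + 4*log(3).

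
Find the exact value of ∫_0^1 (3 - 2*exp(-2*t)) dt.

exp(-2) + 2

An antiderivative is F(t) = 3*t + exp(-2*t).
Then F(1) - F(0) = (exp(-2) + 3) - (1) = exp(-2) + 2.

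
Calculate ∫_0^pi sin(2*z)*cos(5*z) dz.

Use the identity sin(2*z)cos(5*z) = [sin(7*z) + sin(-3*z)]/2.
An antiderivative is F(z) = cos(3*z)/6 - cos(7*z)/14.
Then F(pi) - F(0) = (-2/21) - (2/21) = -4/21.

-4/21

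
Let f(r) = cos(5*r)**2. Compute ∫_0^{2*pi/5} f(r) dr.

pi/5

Use the identity cos^2(5*r) = (1 + cos(10*r))/2.
An antiderivative is F(r) = r/2 + sin(10*r)/20.
Then F(2*pi/5) - F(0) = (pi/5) - (0) = pi/5.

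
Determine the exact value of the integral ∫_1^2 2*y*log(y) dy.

-3/2 + log(16)

Integrate by parts once (u = ln y, dv = 2*y dy).
An antiderivative is F(y) = y**2*(2*log(y) - 1)/2.
Then F(2) - F(1) = (-2 + log(16)) - (-1/2) = -3/2 + log(16).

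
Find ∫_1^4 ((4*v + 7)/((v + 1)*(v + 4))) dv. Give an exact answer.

-2*log(5) + 8*log(2)

Factor the denominator: v**2 + 5*v + 4 = (v + 4)(v + 1).
Partial fractions: (4*v + 7)/((v + 1)*(v + 4)) = 3/(v + 4) + 1/(v + 1).
An antiderivative is F(v) = log(v + 1) + 3*log(v + 4).
Then F(4) - F(1) = (log(5) + 9*log(2)) - (log(2) + 3*log(5)) = -2*log(5) + 8*log(2).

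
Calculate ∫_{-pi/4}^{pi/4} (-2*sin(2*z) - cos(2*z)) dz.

-1

An antiderivative is F(z) = -sin(2*z)/2 + cos(2*z).
Then F(pi/4) - F(-pi/4) = (-1/2) - (1/2) = -1.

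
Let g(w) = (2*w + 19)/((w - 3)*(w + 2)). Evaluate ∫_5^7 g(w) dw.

-6*log(3) + 5*log(2) + 3*log(7)

Factor the denominator: w**2 - w - 6 = (w + 2)(w - 3).
Partial fractions: (2*w + 19)/((w - 3)*(w + 2)) = -3/(w + 2) + 5/(w - 3).
An antiderivative is F(w) = 5*log(w - 3) - 3*log(w + 2).
Then F(7) - F(5) = (-6*log(3) + 10*log(2)) - (-3*log(7) + 5*log(2)) = -6*log(3) + 5*log(2) + 3*log(7).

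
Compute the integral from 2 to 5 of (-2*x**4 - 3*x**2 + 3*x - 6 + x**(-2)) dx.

By the power rule, an antiderivative is F(x) = -2*x**5/5 - x**3 + 3*x**2/2 - 6*x - 1/x.
Then F(5) - F(2) = (-13677/10) - (-273/10) = -6702/5.

-6702/5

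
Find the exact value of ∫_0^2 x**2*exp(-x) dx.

2 - 10*exp(-2)

Integrate by parts twice (u = x^2, dv = exp(-x) dx).
An antiderivative is F(x) = (-x**2 - 2*x - 2)*exp(-x).
Then F(2) - F(0) = (-10*exp(-2)) - (-2) = 2 - 10*exp(-2).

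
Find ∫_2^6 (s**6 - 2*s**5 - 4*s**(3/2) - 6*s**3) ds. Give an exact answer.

-288*sqrt(6)/5 + 32*sqrt(2)/5 + 472960/21

By the power rule, an antiderivative is F(s) = s**7/7 - s**6/3 - 8*s**(5/2)/5 - 3*s**4/2.
Then F(6) - F(2) = (157464/7 - 288*sqrt(6)/5) - (-568/21 - 32*sqrt(2)/5) = -288*sqrt(6)/5 + 32*sqrt(2)/5 + 472960/21.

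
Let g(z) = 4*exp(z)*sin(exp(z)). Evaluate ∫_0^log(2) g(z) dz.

Let u = exp(z), so du = exp(z) dz. When z = 0, u = 1; when z = log(2), u = 2.
The integral becomes 4·∫ sin(u) du from 1 to 2, with antiderivative -4*cos(u).
Back in z: F(z) = -4*cos(exp(z)).
Then F(log(2)) - F(0) = (-4*cos(2)) - (-4*cos(1)) = -4*cos(2) + 4*cos(1).

-4*cos(2) + 4*cos(1)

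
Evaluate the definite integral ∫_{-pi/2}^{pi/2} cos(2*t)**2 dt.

pi/2

Use the identity cos^2(2*t) = (1 + cos(4*t))/2.
An antiderivative is F(t) = t/2 + sin(4*t)/8.
Then F(pi/2) - F(-pi/2) = (pi/4) - (-pi/4) = pi/2.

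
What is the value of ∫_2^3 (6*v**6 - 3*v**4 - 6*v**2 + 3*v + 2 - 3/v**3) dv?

By the power rule, an antiderivative is F(v) = 6*v**7/7 - 3*v**5/5 - 2*v**3 + 3*v**2/2 + 2*v + 3/(2*v**2).
Then F(3) - F(2) = (177916/105) - (23769/280) = 1352021/840.

1352021/840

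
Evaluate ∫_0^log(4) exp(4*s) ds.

Let u = exp(s), so du = exp(s) ds. When s = 0, u = 1; when s = log(4), u = 4.
The integral becomes ∫ u**3 du from 1 to 4, with antiderivative u**4/4.
Back in s: F(s) = exp(4*s)/4.
Then F(log(4)) - F(0) = (64) - (1/4) = 255/4.

255/4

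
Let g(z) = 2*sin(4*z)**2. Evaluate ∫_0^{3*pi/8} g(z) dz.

Use the identity sin^2(4*z) = (1 - cos(8*z))/2.
An antiderivative is F(z) = z - sin(8*z)/8.
Then F(3*pi/8) - F(0) = (3*pi/8) - (0) = 3*pi/8.

3*pi/8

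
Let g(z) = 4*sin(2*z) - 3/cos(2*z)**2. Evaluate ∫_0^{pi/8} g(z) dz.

1/2 - sqrt(2)

An antiderivative is F(z) = -2*cos(2*z) - 3*tan(2*z)/2.
Then F(pi/8) - F(0) = (-3/2 - sqrt(2)) - (-2) = 1/2 - sqrt(2).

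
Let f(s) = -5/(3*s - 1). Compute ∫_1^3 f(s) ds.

An antiderivative is F(s) = -5*log(3*s - 1)/3.
Then F(3) - F(1) = (-log(32)) - (-5*log(2)/3) = -10*log(2)/3.

-10*log(2)/3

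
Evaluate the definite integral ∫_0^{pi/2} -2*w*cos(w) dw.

Integrate by parts once (u = w, dv = -2*cos(w) dw).
An antiderivative is F(w) = -2*w*sin(w) - 2*cos(w).
Then F(pi/2) - F(0) = (-pi) - (-2) = 2 - pi.

2 - pi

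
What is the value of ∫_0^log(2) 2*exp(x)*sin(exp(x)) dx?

-2*cos(2) + 2*cos(1)

Let u = exp(x), so du = exp(x) dx. When x = 0, u = 1; when x = log(2), u = 2.
The integral becomes 2·∫ sin(u) du from 1 to 2, with antiderivative -2*cos(u).
Back in x: F(x) = -2*cos(exp(x)).
Then F(log(2)) - F(0) = (-2*cos(2)) - (-2*cos(1)) = -2*cos(2) + 2*cos(1).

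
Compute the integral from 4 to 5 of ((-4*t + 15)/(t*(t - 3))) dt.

-5*log(5) + 11*log(2)

Factor the denominator: t**2 - 3*t = t(t - 3).
Partial fractions: (-4*t + 15)/(t*(t - 3)) = -5/t + 1/(t - 3).
An antiderivative is F(t) = -5*log(t) + log(t - 3).
Then F(5) - F(4) = (-5*log(5) + log(2)) - (-10*log(2)) = -5*log(5) + 11*log(2).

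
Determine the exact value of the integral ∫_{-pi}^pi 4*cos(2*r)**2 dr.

Use the identity cos^2(2*r) = (1 + cos(4*r))/2.
An antiderivative is F(r) = 2*r + sin(4*r)/2.
Then F(pi) - F(-pi) = (2*pi) - (-2*pi) = 4*pi.

4*pi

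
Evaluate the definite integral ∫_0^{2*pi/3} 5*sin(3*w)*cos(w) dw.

Use the identity sin(3*w)cos(w) = [sin(4*w) + sin(2*w)]/2.
An antiderivative is F(w) = -5*cos(2*w)/4 - 5*cos(4*w)/8.
Then F(2*pi/3) - F(0) = (15/16) - (-15/8) = 45/16.

45/16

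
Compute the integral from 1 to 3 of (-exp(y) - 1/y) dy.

An antiderivative is F(y) = -exp(y) - log(y).
Then F(3) - F(1) = (-exp(3) - log(3)) - (-exp(1)) = -exp(3) - log(3) + exp(1).

-exp(3) - log(3) + exp(1)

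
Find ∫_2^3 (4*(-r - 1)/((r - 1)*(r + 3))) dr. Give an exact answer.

Factor the denominator: r**2 + 2*r - 3 = (r + 3)(r - 1).
Partial fractions: 4*(-r - 1)/((r - 1)*(r + 3)) = -2/(r + 3) - 2/(r - 1).
An antiderivative is F(r) = -2*log(r - 1) - 2*log(r + 3).
Then F(3) - F(2) = (-4*log(2) - 2*log(3)) - (-log(25)) = -4*log(2) - 2*log(3) + 2*log(5).

-4*log(2) - 2*log(3) + 2*log(5)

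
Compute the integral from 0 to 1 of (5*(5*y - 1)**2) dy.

65/3

Let u = 5*y - 1, so du = 5 dy. When y = 0, u = -1; when y = 1, u = 4.
The integral becomes ∫ u**2 du from -1 to 4, with antiderivative u**3/3.
Back in y: F(y) = (5*y - 1)**3/3.
Then F(1) - F(0) = (64/3) - (-1/3) = 65/3.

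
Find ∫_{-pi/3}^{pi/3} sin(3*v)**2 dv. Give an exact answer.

pi/3

Use the identity sin^2(3*v) = (1 - cos(6*v))/2.
An antiderivative is F(v) = v/2 - sin(6*v)/12.
Then F(pi/3) - F(-pi/3) = (pi/6) - (-pi/6) = pi/3.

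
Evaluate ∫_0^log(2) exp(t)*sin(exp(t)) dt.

Let u = exp(t), so du = exp(t) dt. When t = 0, u = 1; when t = log(2), u = 2.
The integral becomes ∫ sin(u) du from 1 to 2, with antiderivative -cos(u).
Back in t: F(t) = -cos(exp(t)).
Then F(log(2)) - F(0) = (-cos(2)) - (-cos(1)) = -cos(2) + cos(1).

-cos(2) + cos(1)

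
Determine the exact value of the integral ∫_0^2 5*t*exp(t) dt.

Integrate by parts once (u = t, dv = 5*exp(t) dt).
An antiderivative is F(t) = (5*t - 5)*exp(t).
Then F(2) - F(0) = (5*exp(2)) - (-5) = 5 + 5*exp(2).

5 + 5*exp(2)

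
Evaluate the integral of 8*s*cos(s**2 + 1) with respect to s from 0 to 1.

Let u = s**2 + 1, so du = 2*s ds. When s = 0, u = 1; when s = 1, u = 2.
The integral becomes 4·∫ cos(u) du from 1 to 2, with antiderivative 4*sin(u).
Back in s: F(s) = 4*sin(s**2 + 1).
Then F(1) - F(0) = (4*sin(2)) - (4*sin(1)) = -4*sin(1) + 4*sin(2).

-4*sin(1) + 4*sin(2)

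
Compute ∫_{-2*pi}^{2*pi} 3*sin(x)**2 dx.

Use the identity sin^2(x) = (1 - cos(2*x))/2.
An antiderivative is F(x) = 3*x/2 - 3*sin(2*x)/4.
Then F(2*pi) - F(-2*pi) = (3*pi) - (-3*pi) = 6*pi.

6*pi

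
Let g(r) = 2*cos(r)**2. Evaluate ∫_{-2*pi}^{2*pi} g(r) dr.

Use the identity cos^2(r) = (1 + cos(2*r))/2.
An antiderivative is F(r) = r + sin(2*r)/2.
Then F(2*pi) - F(-2*pi) = (2*pi) - (-2*pi) = 4*pi.

4*pi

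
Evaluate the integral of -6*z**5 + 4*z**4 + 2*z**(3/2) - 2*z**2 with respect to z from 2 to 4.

By the power rule, an antiderivative is F(z) = -z**6 + 4*z**(5/2)/5 + 4*z**5/5 - 2*z**3/3.
Then F(4) - F(2) = (-49408/15) - (-656/15 + 16*sqrt(2)/5) = -48752/15 - 16*sqrt(2)/5.

-48752/15 - 16*sqrt(2)/5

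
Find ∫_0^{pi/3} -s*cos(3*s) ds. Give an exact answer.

Integrate by parts once (u = s, dv = -cos(3*s) ds).
An antiderivative is F(s) = -s*sin(3*s)/3 - cos(3*s)/9.
Then F(pi/3) - F(0) = (1/9) - (-1/9) = 2/9.

2/9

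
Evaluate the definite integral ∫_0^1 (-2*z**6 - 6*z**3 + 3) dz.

By the power rule, an antiderivative is F(z) = -2*z**7/7 - 3*z**4/2 + 3*z.
Then F(1) - F(0) = (17/14) - (0) = 17/14.

17/14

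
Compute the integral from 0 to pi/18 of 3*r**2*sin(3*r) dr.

-2/9 - sqrt(3)*pi**2/648 + pi/54 + sqrt(3)/9

Integrate by parts twice (u = r^2, dv = 3*sin(3*r) dr).
An antiderivative is F(r) = -r**2*cos(3*r) + 2*r*sin(3*r)/3 + 2*cos(3*r)/9.
Then F(pi/18) - F(0) = (-sqrt(3)*pi**2/648 + pi/54 + sqrt(3)/9) - (2/9) = -2/9 - sqrt(3)*pi**2/648 + pi/54 + sqrt(3)/9.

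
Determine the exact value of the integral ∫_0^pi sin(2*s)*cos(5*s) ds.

Use the identity sin(2*s)cos(5*s) = [sin(7*s) + sin(-3*s)]/2.
An antiderivative is F(s) = cos(3*s)/6 - cos(7*s)/14.
Then F(pi) - F(0) = (-2/21) - (2/21) = -4/21.

-4/21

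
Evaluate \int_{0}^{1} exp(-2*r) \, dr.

An antiderivative is F(r) = -exp(-2*r)/2.
Then F(1) - F(0) = (-exp(-2)/2) - (-1/2) = -(1 - exp(2))*exp(-2)/2.

-(1 - exp(2))*exp(-2)/2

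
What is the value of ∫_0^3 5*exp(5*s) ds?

-1 + exp(15)

Let u = 5*s, so du = 5 ds. When s = 0, u = 0; when s = 3, u = 15.
The integral becomes ∫ exp(u) du from 0 to 15, with antiderivative exp(u).
Back in s: F(s) = exp(5*s).
Then F(3) - F(0) = (exp(15)) - (1) = -1 + exp(15).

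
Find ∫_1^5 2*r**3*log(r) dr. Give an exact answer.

-78 + 625*log(5)/2

Integrate by parts once (u = ln r, dv = 2*r**3 dr).
An antiderivative is F(r) = r**4*(4*log(r) - 1)/8.
Then F(5) - F(1) = (-625/8 + 625*log(5)/2) - (-1/8) = -78 + 625*log(5)/2.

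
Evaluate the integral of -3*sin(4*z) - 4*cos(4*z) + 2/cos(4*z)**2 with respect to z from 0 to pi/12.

An antiderivative is F(z) = -sin(4*z) + 3*cos(4*z)/4 + tan(4*z)/2.
Then F(pi/12) - F(0) = (3/8) - (3/4) = -3/8.

-3/8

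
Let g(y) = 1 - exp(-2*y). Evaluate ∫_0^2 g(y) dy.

An antiderivative is F(y) = y + exp(-2*y)/2.
Then F(2) - F(0) = (exp(-4)/2 + 2) - (1/2) = exp(-4)/2 + 3/2.

exp(-4)/2 + 3/2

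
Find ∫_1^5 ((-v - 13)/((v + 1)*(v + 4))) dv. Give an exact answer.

-3*log(5) + 2*log(3)

Factor the denominator: v**2 + 5*v + 4 = (v + 4)(v + 1).
Partial fractions: (-v - 13)/((v + 1)*(v + 4)) = 3/(v + 4) - 4/(v + 1).
An antiderivative is F(v) = -4*log(v + 1) + 3*log(v + 4).
Then F(5) - F(1) = (log(9/16)) - (-4*log(2) + 3*log(5)) = -3*log(5) + 2*log(3).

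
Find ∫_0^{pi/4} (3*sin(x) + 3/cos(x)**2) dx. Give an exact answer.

6 - 3*sqrt(2)/2

An antiderivative is F(x) = -3*cos(x) + 3*tan(x).
Then F(pi/4) - F(0) = (3 - 3*sqrt(2)/2) - (-3) = 6 - 3*sqrt(2)/2.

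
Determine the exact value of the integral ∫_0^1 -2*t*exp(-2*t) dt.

(3 - exp(2))*exp(-2)/2

Integrate by parts once (u = t, dv = -2*exp(-2*t) dt).
An antiderivative is F(t) = (2*t + 1)*exp(-2*t)/2.
Then F(1) - F(0) = (3*exp(-2)/2) - (1/2) = (3 - exp(2))*exp(-2)/2.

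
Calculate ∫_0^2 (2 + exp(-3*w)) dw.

13/3 - exp(-6)/3

An antiderivative is F(w) = 2*w - exp(-3*w)/3.
Then F(2) - F(0) = (4 - exp(-6)/3) - (-1/3) = 13/3 - exp(-6)/3.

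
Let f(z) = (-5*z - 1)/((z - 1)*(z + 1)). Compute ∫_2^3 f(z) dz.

-7*log(2) + 2*log(3)

Factor the denominator: z**2 - 1 = (z + 1)(z - 1).
Partial fractions: (-5*z - 1)/((z - 1)*(z + 1)) = -2/(z + 1) - 3/(z - 1).
An antiderivative is F(z) = -3*log(z - 1) - 2*log(z + 1).
Then F(3) - F(2) = (-7*log(2)) - (-log(9)) = -7*log(2) + 2*log(3).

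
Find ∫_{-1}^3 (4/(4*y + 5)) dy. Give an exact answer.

An antiderivative is F(y) = log(4*y + 5).
Then F(3) - F(-1) = (log(17)) - (0) = log(17).

log(17)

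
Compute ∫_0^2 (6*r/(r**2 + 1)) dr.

3*log(5)

Let u = r**2 + 1, so du = 2*r dr. When r = 0, u = 1; when r = 2, u = 5.
The integral becomes 3·∫ 1/u du from 1 to 5, with antiderivative 3*log(u).
Back in r: F(r) = 3*log(r**2 + 1).
Then F(2) - F(0) = (3*log(5)) - (0) = 3*log(5).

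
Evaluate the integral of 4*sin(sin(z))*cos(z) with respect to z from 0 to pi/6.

4 - 4*cos(1/2)

Let u = sin(z), so du = cos(z) dz. When z = 0, u = 0; when z = pi/6, u = 1/2.
The integral becomes 4·∫ sin(u) du from 0 to 1/2, with antiderivative -4*cos(u).
Back in z: F(z) = -4*cos(sin(z)).
Then F(pi/6) - F(0) = (-4*cos(1/2)) - (-4) = 4 - 4*cos(1/2).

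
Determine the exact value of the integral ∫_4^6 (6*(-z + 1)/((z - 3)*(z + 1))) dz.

Factor the denominator: z**2 - 2*z - 3 = (z + 1)(z - 3).
Partial fractions: 6*(-z + 1)/((z - 3)*(z + 1)) = -3/(z + 1) - 3/(z - 3).
An antiderivative is F(z) = -3*log(z - 3) - 3*log(z + 1).
Then F(6) - F(4) = (-3*log(7) - 3*log(3)) - (-3*log(5)) = -3*log(7) - 3*log(3) + 3*log(5).

-3*log(7) - 3*log(3) + 3*log(5)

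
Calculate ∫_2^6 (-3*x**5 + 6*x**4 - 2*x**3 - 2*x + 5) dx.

-73276/5

By the power rule, an antiderivative is F(x) = -x**6/2 + 6*x**5/5 - x**4/2 - x**2 + 5*x.
Then F(6) - F(2) = (-73254/5) - (22/5) = -73276/5.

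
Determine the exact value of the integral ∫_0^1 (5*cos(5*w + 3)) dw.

Let u = 5*w + 3, so du = 5 dw. When w = 0, u = 3; when w = 1, u = 8.
The integral becomes ∫ cos(u) du from 3 to 8, with antiderivative sin(u).
Back in w: F(w) = sin(5*w + 3).
Then F(1) - F(0) = (sin(8)) - (sin(3)) = -sin(3) + sin(8).

-sin(3) + sin(8)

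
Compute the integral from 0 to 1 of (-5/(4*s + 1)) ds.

-5*log(5)/4

An antiderivative is F(s) = -5*log(4*s + 1)/4.
Then F(1) - F(0) = (-5*log(5)/4) - (0) = -5*log(5)/4.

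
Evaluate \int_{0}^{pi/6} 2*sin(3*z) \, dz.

2/3

An antiderivative is F(z) = -2*cos(3*z)/3.
Then F(pi/6) - F(0) = (0) - (-2/3) = 2/3.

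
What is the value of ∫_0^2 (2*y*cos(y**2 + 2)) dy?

-sin(2) + sin(6)

Let u = y**2 + 2, so du = 2*y dy. When y = 0, u = 2; when y = 2, u = 6.
The integral becomes ∫ cos(u) du from 2 to 6, with antiderivative sin(u).
Back in y: F(y) = sin(y**2 + 2).
Then F(2) - F(0) = (sin(6)) - (sin(2)) = -sin(2) + sin(6).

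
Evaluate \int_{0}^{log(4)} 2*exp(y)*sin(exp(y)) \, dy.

2*cos(1) - 2*cos(4)

Let u = exp(y), so du = exp(y) dy. When y = 0, u = 1; when y = log(4), u = 4.
The integral becomes 2·∫ sin(u) du from 1 to 4, with antiderivative -2*cos(u).
Back in y: F(y) = -2*cos(exp(y)).
Then F(log(4)) - F(0) = (-2*cos(4)) - (-2*cos(1)) = 2*cos(1) - 2*cos(4).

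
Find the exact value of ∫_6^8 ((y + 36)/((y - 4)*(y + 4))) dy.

Factor the denominator: y**2 - 16 = (y + 4)(y - 4).
Partial fractions: (y + 36)/((y - 4)*(y + 4)) = -4/(y + 4) + 5/(y - 4).
An antiderivative is F(y) = 5*log(y - 4) - 4*log(y + 4).
Then F(8) - F(6) = (log(4/81)) - (-4*log(5) + log(2)) = -4*log(3) + log(2) + 4*log(5).

-4*log(3) + log(2) + 4*log(5)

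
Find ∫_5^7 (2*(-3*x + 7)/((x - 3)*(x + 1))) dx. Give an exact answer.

Factor the denominator: x**2 - 2*x - 3 = (x + 1)(x - 3).
Partial fractions: 2*(-3*x + 7)/((x - 3)*(x + 1)) = -5/(x + 1) - 1/(x - 3).
An antiderivative is F(x) = -log(x - 3) - 5*log(x + 1).
Then F(7) - F(5) = (-17*log(2)) - (-5*log(3) - 6*log(2)) = -11*log(2) + 5*log(3).

-11*log(2) + 5*log(3)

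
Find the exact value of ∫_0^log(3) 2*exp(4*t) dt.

Let u = exp(t), so du = exp(t) dt. When t = 0, u = 1; when t = log(3), u = 3.
The integral becomes 2·∫ u**3 du from 1 to 3, with antiderivative u**4/2.
Back in t: F(t) = exp(4*t)/2.
Then F(log(3)) - F(0) = (81/2) - (1/2) = 40.

40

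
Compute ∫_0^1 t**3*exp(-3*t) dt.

Integrate by parts 3 times (u = t^3, dv = exp(-3*t) dt).
An antiderivative is F(t) = (-9*t**3 - 9*t**2 - 6*t - 2)*exp(-3*t)/27.
Then F(1) - F(0) = (-26*exp(-3)/27) - (-2/27) = 2/27 - 26*exp(-3)/27.

2/27 - 26*exp(-3)/27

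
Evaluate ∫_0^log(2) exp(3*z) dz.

Let u = exp(z), so du = exp(z) dz. When z = 0, u = 1; when z = log(2), u = 2.
The integral becomes ∫ u**2 du from 1 to 2, with antiderivative u**3/3.
Back in z: F(z) = exp(3*z)/3.
Then F(log(2)) - F(0) = (8/3) - (1/3) = 7/3.

7/3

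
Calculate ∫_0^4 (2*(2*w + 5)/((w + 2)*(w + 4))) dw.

log(24)

Factor the denominator: w**2 + 6*w + 8 = (w + 4)(w + 2).
Partial fractions: 2*(2*w + 5)/((w + 2)*(w + 4)) = 3/(w + 4) + 1/(w + 2).
An antiderivative is F(w) = log(w + 2) + 3*log(w + 4).
Then F(4) - F(0) = (log(3) + 10*log(2)) - (7*log(2)) = log(24).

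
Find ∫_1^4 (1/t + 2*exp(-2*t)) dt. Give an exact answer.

(-1 + exp(6) + log(4**exp(8)))*exp(-8)

An antiderivative is F(t) = log(t) - exp(-2*t).
Then F(4) - F(1) = ((-1 + log(4**exp(8)))*exp(-8)) - (-exp(-2)) = (-1 + exp(6) + log(4**exp(8)))*exp(-8).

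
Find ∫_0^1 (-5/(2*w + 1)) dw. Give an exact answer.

An antiderivative is F(w) = -5*log(2*w + 1)/2.
Then F(1) - F(0) = (-5*log(3)/2) - (0) = -5*log(3)/2.

-5*log(3)/2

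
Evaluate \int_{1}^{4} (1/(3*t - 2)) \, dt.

log(10)/3

An antiderivative is F(t) = log(3*t - 2)/3.
Then F(4) - F(1) = (log(10)/3) - (0) = log(10)/3.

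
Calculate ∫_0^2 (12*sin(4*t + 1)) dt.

Let u = 4*t + 1, so du = 4 dt. When t = 0, u = 1; when t = 2, u = 9.
The integral becomes 3·∫ sin(u) du from 1 to 9, with antiderivative -3*cos(u).
Back in t: F(t) = -3*cos(4*t + 1).
Then F(2) - F(0) = (-3*cos(9)) - (-3*cos(1)) = 3*cos(1) - 3*cos(9).

3*cos(1) - 3*cos(9)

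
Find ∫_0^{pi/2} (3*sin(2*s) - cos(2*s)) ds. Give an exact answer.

An antiderivative is F(s) = -sin(2*s)/2 - 3*cos(2*s)/2.
Then F(pi/2) - F(0) = (3/2) - (-3/2) = 3.

3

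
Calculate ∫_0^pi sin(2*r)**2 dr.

Use the identity sin^2(2*r) = (1 - cos(4*r))/2.
An antiderivative is F(r) = r/2 - sin(4*r)/8.
Then F(pi) - F(0) = (pi/2) - (0) = pi/2.

pi/2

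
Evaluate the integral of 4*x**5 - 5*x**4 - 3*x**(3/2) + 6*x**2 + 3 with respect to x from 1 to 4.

9024/5

By the power rule, an antiderivative is F(x) = 2*x**6/3 - 6*x**(5/2)/5 - x**5 + 2*x**3 + 3*x.
Then F(4) - F(1) = (27124/15) - (52/15) = 9024/5.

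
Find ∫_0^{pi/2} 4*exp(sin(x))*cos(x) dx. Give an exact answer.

-4 + 4*E

Let u = sin(x), so du = cos(x) dx. When x = 0, u = 0; when x = pi/2, u = 1.
The integral becomes 4·∫ exp(u) du from 0 to 1, with antiderivative 4*exp(u).
Back in x: F(x) = 4*exp(sin(x)).
Then F(pi/2) - F(0) = (4*E) - (4) = -4 + 4*E.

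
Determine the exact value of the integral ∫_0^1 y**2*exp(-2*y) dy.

Integrate by parts twice (u = y^2, dv = exp(-2*y) dy).
An antiderivative is F(y) = (-2*y**2 - 2*y - 1)*exp(-2*y)/4.
Then F(1) - F(0) = (-5*exp(-2)/4) - (-1/4) = (-5 + exp(2))*exp(-2)/4.

(-5 + exp(2))*exp(-2)/4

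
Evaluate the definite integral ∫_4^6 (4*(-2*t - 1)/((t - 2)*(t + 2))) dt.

-11*log(2) + 3*log(3)

Factor the denominator: t**2 - 4 = (t + 2)(t - 2).
Partial fractions: 4*(-2*t - 1)/((t - 2)*(t + 2)) = -3/(t + 2) - 5/(t - 2).
An antiderivative is F(t) = -5*log(t - 2) - 3*log(t + 2).
Then F(6) - F(4) = (-19*log(2)) - (-8*log(2) - 3*log(3)) = -11*log(2) + 3*log(3).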